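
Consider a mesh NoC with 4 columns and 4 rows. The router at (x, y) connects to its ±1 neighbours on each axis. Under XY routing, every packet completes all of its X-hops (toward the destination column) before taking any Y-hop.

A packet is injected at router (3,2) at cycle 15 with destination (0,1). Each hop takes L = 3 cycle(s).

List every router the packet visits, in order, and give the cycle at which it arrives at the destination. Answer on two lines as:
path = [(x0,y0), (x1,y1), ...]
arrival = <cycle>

path = [(3,2), (2,2), (1,2), (0,2), (0,1)]
arrival = 27

src (3,2)  cyc=15
W→(2,2)  cyc=18
W→(1,2)  cyc=21
W→(0,2)  cyc=24
S→(0,1)  cyc=27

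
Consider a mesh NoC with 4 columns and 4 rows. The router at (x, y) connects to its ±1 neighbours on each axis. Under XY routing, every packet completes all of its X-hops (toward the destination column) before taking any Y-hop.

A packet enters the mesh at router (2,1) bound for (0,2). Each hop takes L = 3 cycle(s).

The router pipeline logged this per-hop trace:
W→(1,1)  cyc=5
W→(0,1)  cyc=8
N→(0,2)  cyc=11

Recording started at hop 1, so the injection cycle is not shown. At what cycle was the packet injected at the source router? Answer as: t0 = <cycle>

At hop 1 the cycle is 5; in general cyc_k = t0 + kL.
Subtract one hop: t0 = 5 − 3 = 2.

t0 = 2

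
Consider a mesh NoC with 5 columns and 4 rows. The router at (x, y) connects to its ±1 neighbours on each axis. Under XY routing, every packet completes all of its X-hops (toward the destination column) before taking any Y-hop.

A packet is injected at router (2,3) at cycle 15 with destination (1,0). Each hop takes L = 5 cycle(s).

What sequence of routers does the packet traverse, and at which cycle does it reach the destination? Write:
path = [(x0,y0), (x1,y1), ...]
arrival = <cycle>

path = [(2,3), (1,3), (1,2), (1,1), (1,0)]
arrival = 35

hop 0: (2,3) @ cyc 15
hop 1: (1,3) @ cyc 20  [W]
hop 2: (1,2) @ cyc 25  [S]
hop 3: (1,1) @ cyc 30  [S]
hop 4: (1,0) @ cyc 35  [S]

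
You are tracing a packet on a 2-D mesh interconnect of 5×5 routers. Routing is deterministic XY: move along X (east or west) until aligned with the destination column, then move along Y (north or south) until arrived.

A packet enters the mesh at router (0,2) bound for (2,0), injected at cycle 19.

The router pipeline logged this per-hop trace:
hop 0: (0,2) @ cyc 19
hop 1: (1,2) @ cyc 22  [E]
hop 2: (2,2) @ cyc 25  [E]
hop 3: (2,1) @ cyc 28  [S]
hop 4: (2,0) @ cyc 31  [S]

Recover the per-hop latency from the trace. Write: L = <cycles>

L = 3

Between hops 0 and 1 the cycle counter advances 22 − 19 = 3.
One hop costs L cycles, so L = 3.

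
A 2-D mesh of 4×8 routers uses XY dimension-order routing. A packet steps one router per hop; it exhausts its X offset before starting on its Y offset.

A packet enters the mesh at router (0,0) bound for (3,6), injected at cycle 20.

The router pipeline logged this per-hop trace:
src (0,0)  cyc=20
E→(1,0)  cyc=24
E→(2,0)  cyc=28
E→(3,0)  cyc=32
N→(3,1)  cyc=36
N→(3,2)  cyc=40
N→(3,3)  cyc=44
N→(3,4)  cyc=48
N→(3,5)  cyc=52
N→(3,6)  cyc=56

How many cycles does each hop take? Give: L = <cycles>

L = 4

Between hops 0 and 1 the cycle counter advances 24 − 20 = 4.
One hop costs L cycles, so L = 4.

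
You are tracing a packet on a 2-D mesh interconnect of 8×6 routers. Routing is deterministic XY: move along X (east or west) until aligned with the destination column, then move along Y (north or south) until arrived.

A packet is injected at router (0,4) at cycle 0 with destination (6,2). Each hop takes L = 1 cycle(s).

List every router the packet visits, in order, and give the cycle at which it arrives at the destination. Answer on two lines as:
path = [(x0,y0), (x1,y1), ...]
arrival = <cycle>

path = [(0,4), (1,4), (2,4), (3,4), (4,4), (5,4), (6,4), (6,3), (6,2)]
arrival = 8

[0] x=0 y=4 t=0
[1] x=1 y=4 t=1 →E
[2] x=2 y=4 t=2 →E
[3] x=3 y=4 t=3 →E
[4] x=4 y=4 t=4 →E
[5] x=5 y=4 t=5 →E
[6] x=6 y=4 t=6 →E
[7] x=6 y=3 t=7 →S
[8] x=6 y=2 t=8 →S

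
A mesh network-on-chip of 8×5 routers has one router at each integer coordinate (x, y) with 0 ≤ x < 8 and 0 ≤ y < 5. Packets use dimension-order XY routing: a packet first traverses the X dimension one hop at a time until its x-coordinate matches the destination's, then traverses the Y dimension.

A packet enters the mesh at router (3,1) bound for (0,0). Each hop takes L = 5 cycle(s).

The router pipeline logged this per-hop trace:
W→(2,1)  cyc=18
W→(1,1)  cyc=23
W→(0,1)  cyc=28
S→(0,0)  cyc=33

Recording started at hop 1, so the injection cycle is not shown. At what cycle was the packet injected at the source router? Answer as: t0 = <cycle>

t0 = 13

Hop 1 reached at cycle 18; hop k is at t0 + k·L.
t0 = cyc[1] − L = 18 − 5 = 13.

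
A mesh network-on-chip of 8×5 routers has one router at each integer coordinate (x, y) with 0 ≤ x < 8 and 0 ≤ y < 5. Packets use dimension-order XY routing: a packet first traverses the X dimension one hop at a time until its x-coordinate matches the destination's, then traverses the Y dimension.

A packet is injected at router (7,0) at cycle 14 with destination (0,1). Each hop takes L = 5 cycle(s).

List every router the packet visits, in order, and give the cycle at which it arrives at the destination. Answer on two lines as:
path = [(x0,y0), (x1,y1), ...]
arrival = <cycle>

path = [(7,0), (6,0), (5,0), (4,0), (3,0), (2,0), (1,0), (0,0), (0,1)]
arrival = 54

[0] x=7 y=0 t=14
[1] x=6 y=0 t=19 →W
[2] x=5 y=0 t=24 →W
[3] x=4 y=0 t=29 →W
[4] x=3 y=0 t=34 →W
[5] x=2 y=0 t=39 →W
[6] x=1 y=0 t=44 →W
[7] x=0 y=0 t=49 →W
[8] x=0 y=1 t=54 →N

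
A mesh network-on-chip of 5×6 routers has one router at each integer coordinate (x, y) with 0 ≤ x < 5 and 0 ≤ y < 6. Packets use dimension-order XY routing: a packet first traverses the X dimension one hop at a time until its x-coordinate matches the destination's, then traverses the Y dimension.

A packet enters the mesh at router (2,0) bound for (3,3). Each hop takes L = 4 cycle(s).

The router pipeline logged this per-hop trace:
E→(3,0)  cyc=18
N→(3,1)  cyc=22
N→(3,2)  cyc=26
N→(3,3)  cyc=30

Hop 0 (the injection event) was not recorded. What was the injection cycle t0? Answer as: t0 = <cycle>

Hop 1 reached at cycle 18; hop k is at t0 + k·L.
Subtract one hop: t0 = 18 − 4 = 14.

t0 = 14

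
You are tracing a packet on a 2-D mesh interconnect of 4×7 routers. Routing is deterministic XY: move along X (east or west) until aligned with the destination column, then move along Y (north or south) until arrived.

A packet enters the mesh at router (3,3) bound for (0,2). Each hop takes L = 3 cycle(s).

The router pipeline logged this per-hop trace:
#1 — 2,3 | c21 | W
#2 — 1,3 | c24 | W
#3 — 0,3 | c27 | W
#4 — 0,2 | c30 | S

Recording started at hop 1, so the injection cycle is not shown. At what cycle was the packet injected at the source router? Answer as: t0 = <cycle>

At hop 1 the cycle is 21; in general cyc_k = t0 + kL.
Subtract one hop: t0 = 21 − 3 = 18.

t0 = 18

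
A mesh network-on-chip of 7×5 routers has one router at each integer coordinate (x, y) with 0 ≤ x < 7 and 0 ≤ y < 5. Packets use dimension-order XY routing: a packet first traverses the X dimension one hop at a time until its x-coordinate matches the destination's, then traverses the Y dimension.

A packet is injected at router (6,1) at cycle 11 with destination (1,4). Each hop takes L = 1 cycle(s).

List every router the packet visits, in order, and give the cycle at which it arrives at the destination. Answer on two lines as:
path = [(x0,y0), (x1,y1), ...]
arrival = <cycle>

hop 0: (6,1) @ cyc 11
hop 1: (5,1) @ cyc 12  [W]
hop 2: (4,1) @ cyc 13  [W]
hop 3: (3,1) @ cyc 14  [W]
hop 4: (2,1) @ cyc 15  [W]
hop 5: (1,1) @ cyc 16  [W]
hop 6: (1,2) @ cyc 17  [N]
hop 7: (1,3) @ cyc 18  [N]
hop 8: (1,4) @ cyc 19  [N]

path = [(6,1), (5,1), (4,1), (3,1), (2,1), (1,1), (1,2), (1,3), (1,4)]
arrival = 19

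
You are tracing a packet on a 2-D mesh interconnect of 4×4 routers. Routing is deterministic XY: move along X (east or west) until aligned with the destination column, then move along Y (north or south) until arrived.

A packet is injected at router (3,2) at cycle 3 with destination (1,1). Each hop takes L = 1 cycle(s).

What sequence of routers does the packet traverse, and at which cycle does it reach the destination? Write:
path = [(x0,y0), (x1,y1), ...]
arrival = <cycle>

path = [(3,2), (2,2), (1,2), (1,1)]
arrival = 6

src (3,2)  cyc=3
W→(2,2)  cyc=4
W→(1,2)  cyc=5
S→(1,1)  cyc=6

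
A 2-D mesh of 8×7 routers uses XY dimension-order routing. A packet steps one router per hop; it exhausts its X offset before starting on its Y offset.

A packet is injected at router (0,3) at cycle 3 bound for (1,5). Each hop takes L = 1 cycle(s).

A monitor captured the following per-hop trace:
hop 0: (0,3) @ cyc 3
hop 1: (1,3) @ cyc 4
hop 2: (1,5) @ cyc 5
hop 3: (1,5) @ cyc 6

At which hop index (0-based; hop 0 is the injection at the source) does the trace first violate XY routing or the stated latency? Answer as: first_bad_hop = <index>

check 1→ d=(1,0) cyc+1: ok
check 2→ d=(0,2) cyc+1: BAD: non-unit step

first_bad_hop = 2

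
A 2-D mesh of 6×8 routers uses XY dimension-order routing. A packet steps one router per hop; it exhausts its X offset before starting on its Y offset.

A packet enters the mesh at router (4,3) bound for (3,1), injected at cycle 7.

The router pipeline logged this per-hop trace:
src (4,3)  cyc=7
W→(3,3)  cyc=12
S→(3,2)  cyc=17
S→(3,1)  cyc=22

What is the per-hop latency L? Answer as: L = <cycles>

L = 5

cyc[1] − cyc[0] = 12 − 7 = 5.
That increment is L by definition: L = 5.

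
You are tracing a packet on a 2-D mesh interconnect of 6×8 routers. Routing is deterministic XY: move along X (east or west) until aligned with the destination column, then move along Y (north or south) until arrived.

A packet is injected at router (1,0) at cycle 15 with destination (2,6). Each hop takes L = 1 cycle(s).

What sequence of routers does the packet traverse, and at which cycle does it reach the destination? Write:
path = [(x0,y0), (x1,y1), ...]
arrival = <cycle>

path = [(1,0), (2,0), (2,1), (2,2), (2,3), (2,4), (2,5), (2,6)]
arrival = 22

t=15: at (1,0)
t=16: at (2,0) after E
t=17: at (2,1) after N
t=18: at (2,2) after N
t=19: at (2,3) after N
t=20: at (2,4) after N
t=21: at (2,5) after N
t=22: at (2,6) after N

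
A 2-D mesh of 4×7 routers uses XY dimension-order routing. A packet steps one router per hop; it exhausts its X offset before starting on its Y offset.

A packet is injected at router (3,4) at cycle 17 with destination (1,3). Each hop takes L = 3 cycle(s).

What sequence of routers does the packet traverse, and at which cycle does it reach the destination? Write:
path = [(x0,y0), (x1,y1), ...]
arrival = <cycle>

[0] x=3 y=4 t=17
[1] x=2 y=4 t=20 →W
[2] x=1 y=4 t=23 →W
[3] x=1 y=3 t=26 →S

path = [(3,4), (2,4), (1,4), (1,3)]
arrival = 26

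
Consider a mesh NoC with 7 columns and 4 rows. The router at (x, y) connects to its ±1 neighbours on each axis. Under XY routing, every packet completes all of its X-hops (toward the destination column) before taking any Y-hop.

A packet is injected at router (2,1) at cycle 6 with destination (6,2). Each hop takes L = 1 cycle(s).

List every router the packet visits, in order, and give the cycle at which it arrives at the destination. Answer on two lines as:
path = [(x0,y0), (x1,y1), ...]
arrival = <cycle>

path = [(2,1), (3,1), (4,1), (5,1), (6,1), (6,2)]
arrival = 11

t=6: at (2,1)
t=7: at (3,1) after E
t=8: at (4,1) after E
t=9: at (5,1) after E
t=10: at (6,1) after E
t=11: at (6,2) after N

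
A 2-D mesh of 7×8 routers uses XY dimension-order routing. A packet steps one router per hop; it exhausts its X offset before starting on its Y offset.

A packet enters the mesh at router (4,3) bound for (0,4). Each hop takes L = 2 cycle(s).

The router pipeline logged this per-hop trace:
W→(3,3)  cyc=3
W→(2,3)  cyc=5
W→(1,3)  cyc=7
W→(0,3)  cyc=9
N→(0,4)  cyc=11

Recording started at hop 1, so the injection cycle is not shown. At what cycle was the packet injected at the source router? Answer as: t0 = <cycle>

The first recorded entry is hop 1 at cycle 3.
Therefore t0 = 3 − L = 1.

t0 = 1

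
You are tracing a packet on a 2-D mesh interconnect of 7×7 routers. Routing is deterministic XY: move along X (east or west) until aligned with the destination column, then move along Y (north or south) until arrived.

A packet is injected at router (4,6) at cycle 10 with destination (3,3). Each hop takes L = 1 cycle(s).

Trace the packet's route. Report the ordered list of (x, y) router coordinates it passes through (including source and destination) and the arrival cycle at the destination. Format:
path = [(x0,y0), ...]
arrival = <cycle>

[0] x=4 y=6 t=10
[1] x=3 y=6 t=11 →W
[2] x=3 y=5 t=12 →S
[3] x=3 y=4 t=13 →S
[4] x=3 y=3 t=14 →S

path = [(4,6), (3,6), (3,5), (3,4), (3,3)]
arrival = 14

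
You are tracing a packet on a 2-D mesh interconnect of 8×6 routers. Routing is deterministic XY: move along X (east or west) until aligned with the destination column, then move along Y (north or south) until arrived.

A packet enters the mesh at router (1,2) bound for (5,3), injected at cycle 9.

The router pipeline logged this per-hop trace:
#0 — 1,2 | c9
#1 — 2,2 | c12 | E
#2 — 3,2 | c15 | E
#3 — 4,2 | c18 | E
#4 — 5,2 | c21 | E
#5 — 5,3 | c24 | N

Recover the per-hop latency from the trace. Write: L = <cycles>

Δcyc across hop 0→1: 12 − 9 = 3.
One hop costs L cycles, so L = 3.

L = 3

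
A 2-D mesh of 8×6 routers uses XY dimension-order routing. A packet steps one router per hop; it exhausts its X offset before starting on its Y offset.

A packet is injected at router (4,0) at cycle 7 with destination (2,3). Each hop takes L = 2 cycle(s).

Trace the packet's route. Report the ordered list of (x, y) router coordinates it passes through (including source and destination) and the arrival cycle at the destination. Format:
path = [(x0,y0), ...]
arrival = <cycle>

  0. router=(4,0) cycle=7 (inject)
  1. router=(3,0) cycle=9 dir=W
  2. router=(2,0) cycle=11 dir=W
  3. router=(2,1) cycle=13 dir=N
  4. router=(2,2) cycle=15 dir=N
  5. router=(2,3) cycle=17 dir=N

path = [(4,0), (3,0), (2,0), (2,1), (2,2), (2,3)]
arrival = 17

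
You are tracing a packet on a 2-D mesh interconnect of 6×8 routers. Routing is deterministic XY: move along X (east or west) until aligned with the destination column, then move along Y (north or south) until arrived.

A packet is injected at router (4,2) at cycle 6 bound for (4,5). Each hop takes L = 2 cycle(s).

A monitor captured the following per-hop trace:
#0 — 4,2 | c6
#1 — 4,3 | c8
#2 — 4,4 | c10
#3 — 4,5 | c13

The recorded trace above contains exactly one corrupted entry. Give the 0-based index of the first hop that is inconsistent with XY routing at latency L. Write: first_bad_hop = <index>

[1] (+0,+1) / 2c ⇒ ok
[2] (+0,+1) / 2c ⇒ ok
[3] (+0,+1) / 3c ⇒ BAD: Δcyc=3≠L

first_bad_hop = 3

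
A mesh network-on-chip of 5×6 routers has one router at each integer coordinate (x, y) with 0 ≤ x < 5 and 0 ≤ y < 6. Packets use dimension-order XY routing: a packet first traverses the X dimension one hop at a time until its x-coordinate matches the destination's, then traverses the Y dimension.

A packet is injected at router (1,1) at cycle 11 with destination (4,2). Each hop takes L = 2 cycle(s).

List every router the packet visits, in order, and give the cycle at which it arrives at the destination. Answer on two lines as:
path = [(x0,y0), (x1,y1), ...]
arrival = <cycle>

path = [(1,1), (2,1), (3,1), (4,1), (4,2)]
arrival = 19

  0. router=(1,1) cycle=11 (inject)
  1. router=(2,1) cycle=13 dir=E
  2. router=(3,1) cycle=15 dir=E
  3. router=(4,1) cycle=17 dir=E
  4. router=(4,2) cycle=19 dir=N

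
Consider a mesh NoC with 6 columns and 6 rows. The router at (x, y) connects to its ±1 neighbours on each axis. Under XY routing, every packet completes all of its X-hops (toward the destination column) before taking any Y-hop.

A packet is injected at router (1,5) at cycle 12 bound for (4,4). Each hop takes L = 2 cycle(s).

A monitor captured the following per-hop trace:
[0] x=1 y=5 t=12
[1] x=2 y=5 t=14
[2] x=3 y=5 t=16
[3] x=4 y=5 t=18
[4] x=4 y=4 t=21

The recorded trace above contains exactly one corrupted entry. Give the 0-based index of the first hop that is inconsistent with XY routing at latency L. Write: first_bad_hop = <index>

first_bad_hop = 4

hop 1: step (+1,+0), +2 cyc — ok
hop 2: step (+1,+0), +2 cyc — ok
hop 3: step (+1,+0), +2 cyc — ok
hop 4: step (+0,-1), +3 cyc — BAD: Δcyc=3≠L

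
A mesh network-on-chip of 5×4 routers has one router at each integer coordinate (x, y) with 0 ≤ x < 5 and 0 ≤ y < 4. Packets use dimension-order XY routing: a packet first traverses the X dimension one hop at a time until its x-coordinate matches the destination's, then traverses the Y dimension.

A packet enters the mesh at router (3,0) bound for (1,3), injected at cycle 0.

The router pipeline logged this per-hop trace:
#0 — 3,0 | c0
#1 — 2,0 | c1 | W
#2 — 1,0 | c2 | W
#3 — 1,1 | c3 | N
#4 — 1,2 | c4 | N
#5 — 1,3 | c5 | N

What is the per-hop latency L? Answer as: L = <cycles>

L = 1

Δcyc across hop 0→1: 1 − 0 = 1.
One hop costs L cycles, so L = 1.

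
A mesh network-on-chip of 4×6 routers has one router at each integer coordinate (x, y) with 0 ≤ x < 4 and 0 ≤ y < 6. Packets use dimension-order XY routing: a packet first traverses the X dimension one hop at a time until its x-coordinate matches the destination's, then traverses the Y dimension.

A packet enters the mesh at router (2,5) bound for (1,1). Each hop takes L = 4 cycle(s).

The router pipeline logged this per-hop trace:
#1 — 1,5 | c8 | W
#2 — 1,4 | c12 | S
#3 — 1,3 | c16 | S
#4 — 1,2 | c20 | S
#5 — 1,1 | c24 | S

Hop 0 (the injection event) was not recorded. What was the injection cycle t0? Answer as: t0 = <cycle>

t0 = 4

Hop 1 reached at cycle 8; hop k is at t0 + k·L.
Therefore t0 = 8 − L = 4.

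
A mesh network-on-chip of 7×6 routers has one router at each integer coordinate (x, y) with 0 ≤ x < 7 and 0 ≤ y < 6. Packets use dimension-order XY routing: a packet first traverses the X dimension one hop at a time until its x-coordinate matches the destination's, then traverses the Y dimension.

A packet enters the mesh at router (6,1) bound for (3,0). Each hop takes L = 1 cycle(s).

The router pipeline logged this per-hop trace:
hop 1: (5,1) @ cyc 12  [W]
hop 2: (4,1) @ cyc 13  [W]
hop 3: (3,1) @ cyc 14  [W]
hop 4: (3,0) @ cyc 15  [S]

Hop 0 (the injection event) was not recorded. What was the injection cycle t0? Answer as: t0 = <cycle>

Hop 1 reached at cycle 12; hop k is at t0 + k·L.
So t0 = 12 − 1·1 = 11.

t0 = 11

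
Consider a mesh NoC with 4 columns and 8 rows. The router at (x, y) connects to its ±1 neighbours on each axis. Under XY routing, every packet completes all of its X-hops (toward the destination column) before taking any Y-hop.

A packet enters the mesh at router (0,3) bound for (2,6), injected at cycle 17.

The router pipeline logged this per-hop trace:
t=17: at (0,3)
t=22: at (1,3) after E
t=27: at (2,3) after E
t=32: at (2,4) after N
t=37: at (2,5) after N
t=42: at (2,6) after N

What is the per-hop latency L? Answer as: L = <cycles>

L = 5

Between hops 0 and 1 the cycle counter advances 22 − 17 = 5.
One hop costs L cycles, so L = 5.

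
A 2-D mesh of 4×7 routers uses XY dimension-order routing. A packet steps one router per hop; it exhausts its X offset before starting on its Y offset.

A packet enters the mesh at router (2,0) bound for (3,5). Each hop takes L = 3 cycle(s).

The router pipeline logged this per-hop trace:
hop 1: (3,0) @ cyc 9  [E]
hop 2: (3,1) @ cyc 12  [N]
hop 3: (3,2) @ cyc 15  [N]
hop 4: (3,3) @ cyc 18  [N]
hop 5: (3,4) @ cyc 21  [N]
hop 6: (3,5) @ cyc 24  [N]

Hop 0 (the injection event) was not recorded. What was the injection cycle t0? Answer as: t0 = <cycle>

At hop 1 the cycle is 9; in general cyc_k = t0 + kL.
Therefore t0 = 9 − L = 6.

t0 = 6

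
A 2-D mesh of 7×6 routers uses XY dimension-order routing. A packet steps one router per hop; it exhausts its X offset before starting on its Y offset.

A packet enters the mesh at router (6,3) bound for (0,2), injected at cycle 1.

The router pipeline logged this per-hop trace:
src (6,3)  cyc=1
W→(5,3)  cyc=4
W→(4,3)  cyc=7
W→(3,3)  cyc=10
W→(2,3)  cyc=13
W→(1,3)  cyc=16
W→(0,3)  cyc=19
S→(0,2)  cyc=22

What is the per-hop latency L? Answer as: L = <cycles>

Δcyc across hop 0→1: 4 − 1 = 3.
One hop costs L cycles, so L = 3.

L = 3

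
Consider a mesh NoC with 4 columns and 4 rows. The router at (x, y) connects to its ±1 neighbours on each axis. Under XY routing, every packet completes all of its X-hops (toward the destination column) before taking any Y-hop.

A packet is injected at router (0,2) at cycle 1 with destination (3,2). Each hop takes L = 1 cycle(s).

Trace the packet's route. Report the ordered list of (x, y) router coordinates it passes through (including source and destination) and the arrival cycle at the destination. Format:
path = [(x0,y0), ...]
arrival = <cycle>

path = [(0,2), (1,2), (2,2), (3,2)]
arrival = 4

hop 0: (0,2) @ cyc 1
hop 1: (1,2) @ cyc 2  [E]
hop 2: (2,2) @ cyc 3  [E]
hop 3: (3,2) @ cyc 4  [E]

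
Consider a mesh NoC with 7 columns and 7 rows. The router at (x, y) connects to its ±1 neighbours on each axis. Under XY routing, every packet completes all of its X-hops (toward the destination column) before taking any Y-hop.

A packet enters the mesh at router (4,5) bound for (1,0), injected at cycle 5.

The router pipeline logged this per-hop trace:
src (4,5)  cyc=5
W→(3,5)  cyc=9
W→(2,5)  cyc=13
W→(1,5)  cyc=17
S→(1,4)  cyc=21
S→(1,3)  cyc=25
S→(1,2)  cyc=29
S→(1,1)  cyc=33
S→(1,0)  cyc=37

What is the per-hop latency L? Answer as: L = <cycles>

From hop 0 (5) to hop 1 (9): +4 cycles.
Each hop adds L, hence L = 4.

L = 4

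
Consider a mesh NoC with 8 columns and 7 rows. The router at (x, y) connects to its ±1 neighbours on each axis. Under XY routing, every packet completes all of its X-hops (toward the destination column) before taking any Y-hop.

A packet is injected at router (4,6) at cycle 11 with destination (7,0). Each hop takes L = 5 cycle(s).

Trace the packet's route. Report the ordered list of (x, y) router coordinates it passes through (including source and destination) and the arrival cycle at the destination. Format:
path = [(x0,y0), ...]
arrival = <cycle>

hop 0: (4,6) @ cyc 11
hop 1: (5,6) @ cyc 16  [E]
hop 2: (6,6) @ cyc 21  [E]
hop 3: (7,6) @ cyc 26  [E]
hop 4: (7,5) @ cyc 31  [S]
hop 5: (7,4) @ cyc 36  [S]
hop 6: (7,3) @ cyc 41  [S]
hop 7: (7,2) @ cyc 46  [S]
hop 8: (7,1) @ cyc 51  [S]
hop 9: (7,0) @ cyc 56  [S]

path = [(4,6), (5,6), (6,6), (7,6), (7,5), (7,4), (7,3), (7,2), (7,1), (7,0)]
arrival = 56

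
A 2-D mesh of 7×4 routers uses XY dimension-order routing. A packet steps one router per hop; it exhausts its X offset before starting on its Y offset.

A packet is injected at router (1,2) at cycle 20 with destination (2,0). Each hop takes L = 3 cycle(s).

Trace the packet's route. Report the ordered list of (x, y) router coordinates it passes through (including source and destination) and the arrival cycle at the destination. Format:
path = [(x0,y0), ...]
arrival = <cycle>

path = [(1,2), (2,2), (2,1), (2,0)]
arrival = 29

#0 — 1,2 | c20
#1 — 2,2 | c23 | E
#2 — 2,1 | c26 | S
#3 — 2,0 | c29 | S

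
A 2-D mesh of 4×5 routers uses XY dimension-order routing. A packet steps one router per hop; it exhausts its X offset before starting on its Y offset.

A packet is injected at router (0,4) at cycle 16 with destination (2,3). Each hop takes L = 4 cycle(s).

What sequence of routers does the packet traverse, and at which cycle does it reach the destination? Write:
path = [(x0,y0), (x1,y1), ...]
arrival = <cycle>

path = [(0,4), (1,4), (2,4), (2,3)]
arrival = 28

#0 — 0,4 | c16
#1 — 1,4 | c20 | E
#2 — 2,4 | c24 | E
#3 — 2,3 | c28 | S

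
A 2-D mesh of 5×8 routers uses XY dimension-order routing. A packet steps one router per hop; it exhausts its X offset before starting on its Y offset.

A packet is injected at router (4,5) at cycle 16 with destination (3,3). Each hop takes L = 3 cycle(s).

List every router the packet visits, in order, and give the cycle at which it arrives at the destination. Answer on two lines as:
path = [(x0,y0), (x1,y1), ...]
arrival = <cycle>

path = [(4,5), (3,5), (3,4), (3,3)]
arrival = 25

hop 0: (4,5) @ cyc 16
hop 1: (3,5) @ cyc 19  [W]
hop 2: (3,4) @ cyc 22  [S]
hop 3: (3,3) @ cyc 25  [S]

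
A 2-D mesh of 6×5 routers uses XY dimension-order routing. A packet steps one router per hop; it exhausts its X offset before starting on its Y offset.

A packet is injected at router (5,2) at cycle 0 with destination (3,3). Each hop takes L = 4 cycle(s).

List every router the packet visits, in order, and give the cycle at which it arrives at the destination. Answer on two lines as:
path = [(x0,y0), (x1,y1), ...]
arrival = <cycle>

#0 — 5,2 | c0
#1 — 4,2 | c4 | W
#2 — 3,2 | c8 | W
#3 — 3,3 | c12 | N

path = [(5,2), (4,2), (3,2), (3,3)]
arrival = 12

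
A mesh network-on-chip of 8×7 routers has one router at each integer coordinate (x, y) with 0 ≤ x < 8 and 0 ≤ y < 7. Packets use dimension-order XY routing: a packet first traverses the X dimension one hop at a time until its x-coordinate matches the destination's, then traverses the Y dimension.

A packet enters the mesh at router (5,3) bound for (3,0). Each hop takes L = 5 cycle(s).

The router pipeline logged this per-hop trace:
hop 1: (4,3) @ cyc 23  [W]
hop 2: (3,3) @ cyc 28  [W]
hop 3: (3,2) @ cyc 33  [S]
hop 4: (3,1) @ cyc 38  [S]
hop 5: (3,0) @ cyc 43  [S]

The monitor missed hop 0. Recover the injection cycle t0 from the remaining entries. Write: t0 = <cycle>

Hop 1 reached at cycle 23; hop k is at t0 + k·L.
t0 = cyc[1] − L = 23 − 5 = 18.

t0 = 18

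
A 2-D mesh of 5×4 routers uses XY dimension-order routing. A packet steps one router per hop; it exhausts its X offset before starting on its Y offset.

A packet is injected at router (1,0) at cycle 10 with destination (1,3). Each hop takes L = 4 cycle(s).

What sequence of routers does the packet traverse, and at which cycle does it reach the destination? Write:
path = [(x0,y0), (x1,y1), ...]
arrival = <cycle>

path = [(1,0), (1,1), (1,2), (1,3)]
arrival = 22

src (1,0)  cyc=10
N→(1,1)  cyc=14
N→(1,2)  cyc=18
N→(1,3)  cyc=22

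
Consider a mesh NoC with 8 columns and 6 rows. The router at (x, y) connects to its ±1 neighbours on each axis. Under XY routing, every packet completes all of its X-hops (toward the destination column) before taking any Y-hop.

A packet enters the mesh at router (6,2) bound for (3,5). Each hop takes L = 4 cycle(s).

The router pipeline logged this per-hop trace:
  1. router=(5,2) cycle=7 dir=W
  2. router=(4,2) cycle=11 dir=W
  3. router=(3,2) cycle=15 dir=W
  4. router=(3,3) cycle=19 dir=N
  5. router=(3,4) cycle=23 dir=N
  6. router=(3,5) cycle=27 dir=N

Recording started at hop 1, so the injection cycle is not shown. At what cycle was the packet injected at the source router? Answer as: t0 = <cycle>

t0 = 3

cyc[1] = 7 and cyc[k] = t0 + k·L for every k.
Subtract one hop: t0 = 7 − 4 = 3.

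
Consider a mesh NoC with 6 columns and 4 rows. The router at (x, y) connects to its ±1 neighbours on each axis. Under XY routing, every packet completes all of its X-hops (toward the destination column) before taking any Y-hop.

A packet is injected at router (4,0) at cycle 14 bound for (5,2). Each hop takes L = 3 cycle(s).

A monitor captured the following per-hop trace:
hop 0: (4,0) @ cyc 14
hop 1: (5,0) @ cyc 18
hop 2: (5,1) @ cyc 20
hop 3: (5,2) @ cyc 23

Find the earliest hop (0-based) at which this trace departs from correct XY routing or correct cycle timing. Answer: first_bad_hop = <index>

first_bad_hop = 1

hop 1: step (+1,+0), +4 cyc — BAD: Δcyc=4≠L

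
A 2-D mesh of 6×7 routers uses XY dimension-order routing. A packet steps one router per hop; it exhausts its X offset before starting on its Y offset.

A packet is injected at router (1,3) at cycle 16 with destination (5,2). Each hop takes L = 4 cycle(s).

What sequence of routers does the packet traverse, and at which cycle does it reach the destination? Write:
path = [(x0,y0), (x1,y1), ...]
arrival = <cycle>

path = [(1,3), (2,3), (3,3), (4,3), (5,3), (5,2)]
arrival = 36

  0. router=(1,3) cycle=16 (inject)
  1. router=(2,3) cycle=20 dir=E
  2. router=(3,3) cycle=24 dir=E
  3. router=(4,3) cycle=28 dir=E
  4. router=(5,3) cycle=32 dir=E
  5. router=(5,2) cycle=36 dir=S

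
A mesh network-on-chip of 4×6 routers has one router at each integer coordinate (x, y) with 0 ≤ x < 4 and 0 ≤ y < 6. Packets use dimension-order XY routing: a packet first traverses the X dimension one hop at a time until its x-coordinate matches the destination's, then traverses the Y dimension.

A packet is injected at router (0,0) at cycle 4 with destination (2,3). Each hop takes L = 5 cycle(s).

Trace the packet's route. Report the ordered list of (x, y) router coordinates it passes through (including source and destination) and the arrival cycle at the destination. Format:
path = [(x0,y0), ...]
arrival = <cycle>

  0. router=(0,0) cycle=4 (inject)
  1. router=(1,0) cycle=9 dir=E
  2. router=(2,0) cycle=14 dir=E
  3. router=(2,1) cycle=19 dir=N
  4. router=(2,2) cycle=24 dir=N
  5. router=(2,3) cycle=29 dir=N

path = [(0,0), (1,0), (2,0), (2,1), (2,2), (2,3)]
arrival = 29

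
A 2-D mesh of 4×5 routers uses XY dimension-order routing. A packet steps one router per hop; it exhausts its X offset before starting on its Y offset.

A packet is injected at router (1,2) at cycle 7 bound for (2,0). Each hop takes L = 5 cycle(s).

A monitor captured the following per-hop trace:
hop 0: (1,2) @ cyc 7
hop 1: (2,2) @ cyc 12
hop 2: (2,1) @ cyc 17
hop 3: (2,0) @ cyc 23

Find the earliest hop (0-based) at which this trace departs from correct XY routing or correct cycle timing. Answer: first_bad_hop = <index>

hop 1: step (+1,+0), +5 cyc — ok
hop 2: step (+0,-1), +5 cyc — ok
hop 3: step (+0,-1), +6 cyc — BAD: Δcyc=6≠L

first_bad_hop = 3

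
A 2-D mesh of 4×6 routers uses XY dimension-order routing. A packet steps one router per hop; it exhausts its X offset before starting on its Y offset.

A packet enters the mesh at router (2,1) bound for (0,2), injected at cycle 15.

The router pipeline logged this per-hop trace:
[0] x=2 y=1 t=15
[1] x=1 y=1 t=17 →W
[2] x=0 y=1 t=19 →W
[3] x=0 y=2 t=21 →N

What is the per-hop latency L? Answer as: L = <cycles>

L = 2

Between hops 0 and 1 the cycle counter advances 17 − 15 = 2.
Per-hop latency L = Δcyc = 2.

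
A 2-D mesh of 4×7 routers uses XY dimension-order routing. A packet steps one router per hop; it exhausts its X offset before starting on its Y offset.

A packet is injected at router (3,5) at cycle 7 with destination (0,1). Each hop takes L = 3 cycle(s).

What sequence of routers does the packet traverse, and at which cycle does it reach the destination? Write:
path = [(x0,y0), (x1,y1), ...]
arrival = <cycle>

path = [(3,5), (2,5), (1,5), (0,5), (0,4), (0,3), (0,2), (0,1)]
arrival = 28

#0 — 3,5 | c7
#1 — 2,5 | c10 | W
#2 — 1,5 | c13 | W
#3 — 0,5 | c16 | W
#4 — 0,4 | c19 | S
#5 — 0,3 | c22 | S
#6 — 0,2 | c25 | S
#7 — 0,1 | c28 | S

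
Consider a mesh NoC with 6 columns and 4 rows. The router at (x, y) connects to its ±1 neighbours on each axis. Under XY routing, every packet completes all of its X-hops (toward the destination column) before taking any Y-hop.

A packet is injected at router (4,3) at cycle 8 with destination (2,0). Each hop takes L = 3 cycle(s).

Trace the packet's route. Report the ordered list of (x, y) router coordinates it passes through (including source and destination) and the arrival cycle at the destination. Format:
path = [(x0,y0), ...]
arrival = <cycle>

path = [(4,3), (3,3), (2,3), (2,2), (2,1), (2,0)]
arrival = 23

#0 — 4,3 | c8
#1 — 3,3 | c11 | W
#2 — 2,3 | c14 | W
#3 — 2,2 | c17 | S
#4 — 2,1 | c20 | S
#5 — 2,0 | c23 | S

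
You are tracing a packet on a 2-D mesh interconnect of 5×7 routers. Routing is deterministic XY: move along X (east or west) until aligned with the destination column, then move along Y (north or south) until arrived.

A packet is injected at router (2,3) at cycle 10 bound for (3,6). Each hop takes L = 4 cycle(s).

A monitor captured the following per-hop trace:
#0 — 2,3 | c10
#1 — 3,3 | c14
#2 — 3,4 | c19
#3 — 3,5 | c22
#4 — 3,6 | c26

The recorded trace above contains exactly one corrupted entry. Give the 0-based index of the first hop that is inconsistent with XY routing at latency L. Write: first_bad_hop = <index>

hop 1: step (+1,+0), +4 cyc — ok
hop 2: step (+0,+1), +5 cyc — BAD: Δcyc=5≠L

first_bad_hop = 2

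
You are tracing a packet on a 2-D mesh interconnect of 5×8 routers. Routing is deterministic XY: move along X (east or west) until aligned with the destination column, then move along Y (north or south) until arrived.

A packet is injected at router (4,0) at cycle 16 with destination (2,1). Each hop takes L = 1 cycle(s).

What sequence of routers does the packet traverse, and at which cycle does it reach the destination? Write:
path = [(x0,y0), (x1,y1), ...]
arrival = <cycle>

path = [(4,0), (3,0), (2,0), (2,1)]
arrival = 19

#0 — 4,0 | c16
#1 — 3,0 | c17 | W
#2 — 2,0 | c18 | W
#3 — 2,1 | c19 | N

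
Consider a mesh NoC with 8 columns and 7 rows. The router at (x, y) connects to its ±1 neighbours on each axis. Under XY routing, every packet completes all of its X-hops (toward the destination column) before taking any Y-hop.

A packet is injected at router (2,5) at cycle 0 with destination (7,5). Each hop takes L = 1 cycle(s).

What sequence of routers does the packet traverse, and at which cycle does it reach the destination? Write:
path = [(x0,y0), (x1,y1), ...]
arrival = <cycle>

path = [(2,5), (3,5), (4,5), (5,5), (6,5), (7,5)]
arrival = 5

  0. router=(2,5) cycle=0 (inject)
  1. router=(3,5) cycle=1 dir=E
  2. router=(4,5) cycle=2 dir=E
  3. router=(5,5) cycle=3 dir=E
  4. router=(6,5) cycle=4 dir=E
  5. router=(7,5) cycle=5 dir=E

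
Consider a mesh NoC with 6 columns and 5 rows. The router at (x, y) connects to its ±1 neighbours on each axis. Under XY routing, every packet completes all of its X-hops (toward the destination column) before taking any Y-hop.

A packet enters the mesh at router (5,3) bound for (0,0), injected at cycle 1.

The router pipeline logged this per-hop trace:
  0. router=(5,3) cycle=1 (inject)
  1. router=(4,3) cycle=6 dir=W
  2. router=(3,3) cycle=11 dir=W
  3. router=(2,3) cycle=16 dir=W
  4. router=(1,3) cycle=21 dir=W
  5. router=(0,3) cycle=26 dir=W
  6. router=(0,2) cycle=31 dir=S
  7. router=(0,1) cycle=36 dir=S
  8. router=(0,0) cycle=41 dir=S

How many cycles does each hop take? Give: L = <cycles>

L = 5

Δcyc across hop 0→1: 6 − 1 = 5.
Per-hop latency L = Δcyc = 5.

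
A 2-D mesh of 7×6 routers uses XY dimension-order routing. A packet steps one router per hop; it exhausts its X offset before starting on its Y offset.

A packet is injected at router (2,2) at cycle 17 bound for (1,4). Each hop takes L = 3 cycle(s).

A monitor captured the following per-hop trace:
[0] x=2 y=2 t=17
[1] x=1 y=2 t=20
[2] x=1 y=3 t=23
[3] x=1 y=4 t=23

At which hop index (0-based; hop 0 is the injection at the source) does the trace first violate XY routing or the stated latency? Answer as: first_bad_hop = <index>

hop 1: step (-1,+0), +3 cyc — ok
hop 2: step (+0,+1), +3 cyc — ok
hop 3: step (+0,+1), +0 cyc — BAD: Δcyc=0≠L

first_bad_hop = 3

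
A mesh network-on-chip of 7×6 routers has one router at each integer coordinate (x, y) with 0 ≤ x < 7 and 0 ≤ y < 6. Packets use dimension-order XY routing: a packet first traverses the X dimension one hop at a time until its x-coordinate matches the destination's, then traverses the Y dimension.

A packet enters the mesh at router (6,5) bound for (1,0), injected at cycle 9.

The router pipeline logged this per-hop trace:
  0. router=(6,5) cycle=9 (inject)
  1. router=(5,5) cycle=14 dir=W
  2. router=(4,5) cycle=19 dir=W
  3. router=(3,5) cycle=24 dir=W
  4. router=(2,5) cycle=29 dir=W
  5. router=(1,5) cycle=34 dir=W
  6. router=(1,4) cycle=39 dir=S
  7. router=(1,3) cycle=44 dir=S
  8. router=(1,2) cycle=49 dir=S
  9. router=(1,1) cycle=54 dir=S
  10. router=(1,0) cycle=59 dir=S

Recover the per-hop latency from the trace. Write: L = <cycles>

L = 5

cyc[1] − cyc[0] = 14 − 9 = 5.
That increment is L by definition: L = 5.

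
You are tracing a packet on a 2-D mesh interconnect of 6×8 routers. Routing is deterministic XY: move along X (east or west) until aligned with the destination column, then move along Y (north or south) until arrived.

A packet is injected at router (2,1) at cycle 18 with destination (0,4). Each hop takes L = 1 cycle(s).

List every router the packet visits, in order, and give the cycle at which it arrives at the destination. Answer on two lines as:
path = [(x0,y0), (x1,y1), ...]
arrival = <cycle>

path = [(2,1), (1,1), (0,1), (0,2), (0,3), (0,4)]
arrival = 23

[0] x=2 y=1 t=18
[1] x=1 y=1 t=19 →W
[2] x=0 y=1 t=20 →W
[3] x=0 y=2 t=21 →N
[4] x=0 y=3 t=22 →N
[5] x=0 y=4 t=23 →N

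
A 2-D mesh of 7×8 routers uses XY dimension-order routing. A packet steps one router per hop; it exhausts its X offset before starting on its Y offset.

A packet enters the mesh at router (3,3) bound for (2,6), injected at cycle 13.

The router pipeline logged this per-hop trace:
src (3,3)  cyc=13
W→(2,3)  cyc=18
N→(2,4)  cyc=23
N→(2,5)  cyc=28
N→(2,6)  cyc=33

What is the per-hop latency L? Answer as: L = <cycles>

L = 5

Δcyc across hop 0→1: 18 − 13 = 5.
One hop costs L cycles, so L = 5.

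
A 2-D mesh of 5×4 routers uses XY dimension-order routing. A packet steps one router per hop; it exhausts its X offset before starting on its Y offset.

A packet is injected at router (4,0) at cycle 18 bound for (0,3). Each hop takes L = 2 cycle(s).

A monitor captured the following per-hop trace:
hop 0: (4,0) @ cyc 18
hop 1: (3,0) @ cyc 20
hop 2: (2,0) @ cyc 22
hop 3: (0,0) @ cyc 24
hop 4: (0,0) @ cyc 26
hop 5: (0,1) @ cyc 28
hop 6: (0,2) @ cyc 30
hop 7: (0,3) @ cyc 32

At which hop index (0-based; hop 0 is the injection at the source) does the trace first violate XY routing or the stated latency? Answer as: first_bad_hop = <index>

first_bad_hop = 3

check 1→ d=(-1,0) cyc+2: ok
check 2→ d=(-1,0) cyc+2: ok
check 3→ d=(-2,0) cyc+2: BAD: non-unit step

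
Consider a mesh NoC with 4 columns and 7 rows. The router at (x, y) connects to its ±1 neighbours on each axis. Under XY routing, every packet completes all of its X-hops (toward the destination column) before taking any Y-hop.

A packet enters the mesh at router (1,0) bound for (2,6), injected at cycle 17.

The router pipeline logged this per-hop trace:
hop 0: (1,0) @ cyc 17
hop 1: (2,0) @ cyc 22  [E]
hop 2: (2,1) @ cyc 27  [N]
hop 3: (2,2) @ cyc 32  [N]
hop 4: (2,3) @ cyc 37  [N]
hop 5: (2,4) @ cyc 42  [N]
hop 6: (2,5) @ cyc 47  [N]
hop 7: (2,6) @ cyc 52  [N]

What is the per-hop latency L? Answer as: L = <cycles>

cyc[1] − cyc[0] = 22 − 17 = 5.
One hop costs L cycles, so L = 5.

L = 5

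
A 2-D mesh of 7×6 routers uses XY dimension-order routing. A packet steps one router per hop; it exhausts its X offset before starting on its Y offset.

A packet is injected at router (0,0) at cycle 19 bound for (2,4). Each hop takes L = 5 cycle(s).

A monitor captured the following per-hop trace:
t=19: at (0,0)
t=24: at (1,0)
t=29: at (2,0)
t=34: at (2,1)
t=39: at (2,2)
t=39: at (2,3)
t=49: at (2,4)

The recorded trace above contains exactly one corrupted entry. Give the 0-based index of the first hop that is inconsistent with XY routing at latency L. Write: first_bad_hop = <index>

  1: Δx=+1 Δy=+0 Δt=5 [ok]
  2: Δx=+1 Δy=+0 Δt=5 [ok]
  3: Δx=+0 Δy=+1 Δt=5 [ok]
  4: Δx=+0 Δy=+1 Δt=5 [ok]
  5: Δx=+0 Δy=+1 Δt=0 [BAD: Δcyc=0≠L]

first_bad_hop = 5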